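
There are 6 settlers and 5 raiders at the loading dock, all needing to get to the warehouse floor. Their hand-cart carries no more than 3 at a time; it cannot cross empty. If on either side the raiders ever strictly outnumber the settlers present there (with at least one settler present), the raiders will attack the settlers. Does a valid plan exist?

1. 3 raiders → the warehouse floor.  (the loading dock: 6S 2R; the warehouse floor: 0S 3R)
2. 1 raider ← the loading dock.  (the loading dock: 6S 3R; the warehouse floor: 0S 2R)
3. 3 settlers → the warehouse floor.  (the loading dock: 3S 3R; the warehouse floor: 3S 2R)
4. 1 settler ← the loading dock.  (the loading dock: 4S 3R; the warehouse floor: 2S 2R)
5. 2 settlers and 1 raider → the warehouse floor.  (the loading dock: 2S 2R; the warehouse floor: 4S 3R)
6. 1 settler ← the loading dock.  (the loading dock: 3S 2R; the warehouse floor: 3S 3R)
7. 2 settlers and 1 raider → the warehouse floor.  (the loading dock: 1S 1R; the warehouse floor: 5S 4R)
8. 1 settler ← the loading dock.  (the loading dock: 2S 1R; the warehouse floor: 4S 4R)
9. 2 settlers and 1 raider → the warehouse floor.  (the loading dock: 0S 0R; the warehouse floor: 6S 5R)

Yes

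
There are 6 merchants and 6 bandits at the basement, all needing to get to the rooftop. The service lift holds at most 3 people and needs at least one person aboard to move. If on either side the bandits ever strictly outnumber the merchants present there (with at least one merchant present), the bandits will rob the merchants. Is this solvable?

Following every safe sequence of crossings from the start, the most of the 12 that can be at the rooftop as the service lift arrives there on crossings 1, 3, 5 is 3, 5, 6 respectively; the best ever achieved is 6 of 12.
From crossing 7 on, no configuration arises that was not already reachable earlier: only 17 distinct safe configurations (who is on which side, and where the service lift is) can ever be reached, none of them has everyone across, and every continuation just revisits them. They are: 0 merchants + 0 bandits across (service lift back at the start); 0 merchants + 1 bandit across (service lift there); 0 merchants + 1 bandit across (service lift back at the start); 0 merchants + 2 bandits across (service lift there); 0 merchants + 2 bandits across (service lift back at the start); 0 merchants + 3 bandits across (service lift there); 0 merchants + 3 bandits across (service lift back at the start); 0 merchants + 4 bandits across (service lift there); 0 merchants + 4 bandits across (service lift back at the start); 0 merchants + 5 bandits across (service lift there); 0 merchants + 5 bandits across (service lift back at the start); 0 merchants + 6 bandits across (service lift there); 1 merchant + 1 bandit across (service lift there); 1 merchant + 1 bandit across (service lift back at the start); 2 merchants + 2 bandits across (service lift there); 2 merchants + 2 bandits across (service lift back at the start); 3 merchants + 3 bandits across (service lift there). So no valid plan exists.

No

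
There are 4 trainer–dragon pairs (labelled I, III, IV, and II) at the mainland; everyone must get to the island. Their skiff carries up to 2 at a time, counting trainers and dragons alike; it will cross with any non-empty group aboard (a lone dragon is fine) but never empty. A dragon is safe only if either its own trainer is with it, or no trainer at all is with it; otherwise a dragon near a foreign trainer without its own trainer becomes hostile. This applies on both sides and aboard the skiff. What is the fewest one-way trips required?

impossible

Following every safe sequence of crossings from the start, the most of the 8 that can be at the island as the skiff arrives there on crossings 1, 3, 5 is 2, 3, 4 respectively; the best ever achieved is 4 of 8.
From crossing 7 on, no configuration arises that was not already reachable earlier: only 44 distinct safe configurations (who is on which side, and where the skiff is) can ever be reached, none of them has everyone across, and every continuation just revisits them. So no valid plan exists.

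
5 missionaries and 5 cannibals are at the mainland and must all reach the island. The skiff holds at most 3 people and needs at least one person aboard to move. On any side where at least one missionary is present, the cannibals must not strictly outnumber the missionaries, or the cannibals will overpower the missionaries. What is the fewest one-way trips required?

11

Counting alone: each trip to the island takes at most 3 across and each return brings at least 1 back, so after t trips out (and t−1 returns) at most 3t − (t−1) of the 10 are across; that first reaches 10 at t = 5, so at least 9 crossings are needed.
The safety rule pushes this higher. Following every safe sequence of crossings, the most of the 10 that can be at the island as the skiff arrives there on crossing 9 is 9 — never all 10.
So no plan with fewer than 11 crossings exists, and this one achieves 11:
1. 2 cannibals → the island.  (the mainland: 5M 3C; the island: 0M 2C)
2. 1 cannibal ← the mainland.  (the mainland: 5M 4C; the island: 0M 1C)
3. 3 cannibals → the island.  (the mainland: 5M 1C; the island: 0M 4C)
4. 1 cannibal ← the mainland.  (the mainland: 5M 2C; the island: 0M 3C)
5. 3 missionaries → the island.  (the mainland: 2M 2C; the island: 3M 3C)
6. 1 missionary and 1 cannibal ← the mainland.  (the mainland: 3M 3C; the island: 2M 2C)
7. 3 missionaries → the island.  (the mainland: 0M 3C; the island: 5M 2C)
8. 1 cannibal ← the mainland.  (the mainland: 0M 4C; the island: 5M 1C)
9. 2 cannibals → the island.  (the mainland: 0M 2C; the island: 5M 3C)
10. 1 cannibal ← the mainland.  (the mainland: 0M 3C; the island: 5M 2C)
11. 3 cannibals → the island.  (the mainland: 0M 0C; the island: 5M 5C)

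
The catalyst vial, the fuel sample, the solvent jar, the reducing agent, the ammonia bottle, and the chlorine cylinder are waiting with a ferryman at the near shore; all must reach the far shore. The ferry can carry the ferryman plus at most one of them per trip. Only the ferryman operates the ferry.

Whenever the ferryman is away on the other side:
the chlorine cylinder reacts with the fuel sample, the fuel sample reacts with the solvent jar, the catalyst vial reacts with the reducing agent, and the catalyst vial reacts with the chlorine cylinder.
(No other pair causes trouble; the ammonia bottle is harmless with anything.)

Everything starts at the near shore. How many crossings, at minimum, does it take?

impossible

Whatever the first load, the items left behind include a forbidden pair without the ferryman. No opening move is safe, so no plan exists.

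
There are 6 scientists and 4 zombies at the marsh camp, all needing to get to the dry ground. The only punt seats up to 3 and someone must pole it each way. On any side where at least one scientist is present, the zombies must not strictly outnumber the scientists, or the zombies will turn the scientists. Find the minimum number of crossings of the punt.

Counting alone: each trip to the dry ground takes at most 3 across and each return brings at least 1 back, so after t trips out (and t−1 returns) at most 3t − (t−1) of the 10 are across; that first reaches 10 at t = 5, so at least 9 crossings are needed.
The plan below uses exactly 9 crossings, so it is optimal:
1. 2 zombies → the dry ground.  (the marsh camp: 6S 2Z; the dry ground: 0S 2Z)
2. 1 zombie ← the marsh camp.  (the marsh camp: 6S 3Z; the dry ground: 0S 1Z)
3. 3 zombies → the dry ground.  (the marsh camp: 6S 0Z; the dry ground: 0S 4Z)
4. 1 zombie ← the marsh camp.  (the marsh camp: 6S 1Z; the dry ground: 0S 3Z)
5. 3 scientists → the dry ground.  (the marsh camp: 3S 1Z; the dry ground: 3S 3Z)
6. 1 zombie ← the marsh camp.  (the marsh camp: 3S 2Z; the dry ground: 3S 2Z)
7. 1 scientist and 2 zombies → the dry ground.  (the marsh camp: 2S 0Z; the dry ground: 4S 4Z)
8. 1 zombie ← the marsh camp.  (the marsh camp: 2S 1Z; the dry ground: 4S 3Z)
9. 2 scientists and 1 zombie → the dry ground.  (the marsh camp: 0S 0Z; the dry ground: 6S 4Z)

9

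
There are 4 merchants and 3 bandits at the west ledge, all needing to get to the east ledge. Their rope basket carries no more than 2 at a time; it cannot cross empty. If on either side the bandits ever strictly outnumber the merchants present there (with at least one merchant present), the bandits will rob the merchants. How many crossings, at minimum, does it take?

11

Counting alone: each trip to the east ledge takes at most 2 across and each return brings at least 1 back, so after t trips out (and t−1 returns) at most 2t − (t−1) of the 7 are across; that first reaches 7 at t = 6, so at least 11 crossings are needed.
The plan below uses exactly 11 crossings, so it is optimal:
1. 2 bandits → the east ledge.  (the west ledge: 4M 1B; the east ledge: 0M 2B)
2. 1 bandit ← the west ledge.  (the west ledge: 4M 2B; the east ledge: 0M 1B)
3. 2 bandits → the east ledge.  (the west ledge: 4M 0B; the east ledge: 0M 3B)
4. 1 bandit ← the west ledge.  (the west ledge: 4M 1B; the east ledge: 0M 2B)
5. 2 merchants → the east ledge.  (the west ledge: 2M 1B; the east ledge: 2M 2B)
6. 1 bandit ← the west ledge.  (the west ledge: 2M 2B; the east ledge: 2M 1B)
7. 1 merchant and 1 bandit → the east ledge.  (the west ledge: 1M 1B; the east ledge: 3M 2B)
8. 1 merchant ← the west ledge.  (the west ledge: 2M 1B; the east ledge: 2M 2B)
9. 1 merchant and 1 bandit → the east ledge.  (the west ledge: 1M 0B; the east ledge: 3M 3B)
10. 1 bandit ← the west ledge.  (the west ledge: 1M 1B; the east ledge: 3M 2B)
11. 1 merchant and 1 bandit → the east ledge.  (the west ledge: 0M 0B; the east ledge: 4M 3B)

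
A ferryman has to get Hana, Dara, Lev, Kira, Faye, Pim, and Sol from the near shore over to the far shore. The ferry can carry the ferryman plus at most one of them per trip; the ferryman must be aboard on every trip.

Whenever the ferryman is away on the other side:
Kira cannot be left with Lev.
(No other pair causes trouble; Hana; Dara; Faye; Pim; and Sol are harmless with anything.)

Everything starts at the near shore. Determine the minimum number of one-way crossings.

Counting alone: the ferryman can take at most 1 across per trip to the far shore, so moving all 7 needs at least 7 loaded trips out, with a return between consecutive ones — at least 13 crossings.
The plan below uses exactly 13 crossings, so it is optimal:
1. Ferryman goes to the far shore with Lev.  [the near shore: Dara, Faye, Hana, Kira, Pim, Sol | the far shore: Lev]
2. Ferryman goes back to the near shore alone.  [the near shore: Dara, Faye, Hana, Kira, Pim, Sol | the far shore: Lev]
3. Ferryman goes to the far shore with Hana.  [the near shore: Dara, Faye, Kira, Pim, Sol | the far shore: Hana, Lev]
4. Ferryman goes back to the near shore alone.  [the near shore: Dara, Faye, Kira, Pim, Sol | the far shore: Hana, Lev]
5. Ferryman goes to the far shore with Dara.  [the near shore: Faye, Kira, Pim, Sol | the far shore: Dara, Hana, Lev]
6. Ferryman goes back to the near shore alone.  [the near shore: Faye, Kira, Pim, Sol | the far shore: Dara, Hana, Lev]
7. Ferryman goes to the far shore with Faye.  [the near shore: Kira, Pim, Sol | the far shore: Dara, Faye, Hana, Lev]
8. Ferryman goes back to the near shore alone.  [the near shore: Kira, Pim, Sol | the far shore: Dara, Faye, Hana, Lev]
9. Ferryman goes to the far shore with Pim.  [the near shore: Kira, Sol | the far shore: Dara, Faye, Hana, Lev, Pim]
10. Ferryman goes back to the near shore alone.  [the near shore: Kira, Sol | the far shore: Dara, Faye, Hana, Lev, Pim]
11. Ferryman goes to the far shore with Sol.  [the near shore: Kira | the far shore: Dara, Faye, Hana, Lev, Pim, Sol]
12. Ferryman goes back to the near shore alone.  [the near shore: Kira | the far shore: Dara, Faye, Hana, Lev, Pim, Sol]
13. Ferryman goes to the far shore with Kira.  [the near shore: — | the far shore: Dara, Faye, Hana, Kira, Lev, Pim, Sol]

13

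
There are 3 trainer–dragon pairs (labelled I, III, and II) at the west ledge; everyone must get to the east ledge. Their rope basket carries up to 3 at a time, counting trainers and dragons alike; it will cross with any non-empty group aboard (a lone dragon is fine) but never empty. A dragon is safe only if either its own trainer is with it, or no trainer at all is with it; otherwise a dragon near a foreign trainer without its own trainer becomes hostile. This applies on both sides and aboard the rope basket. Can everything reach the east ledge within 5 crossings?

Yes

Yes — this plan uses 5 crossings (≤ 5):
1. dragon I and trainer I cross → the east ledge.
2. trainer I crosses ← the west ledge.
3. trainer I, trainer II, and trainer III cross → the east ledge.
4. dragon I crosses ← the west ledge.
5. dragon I, dragon II, and dragon III cross → the east ledge.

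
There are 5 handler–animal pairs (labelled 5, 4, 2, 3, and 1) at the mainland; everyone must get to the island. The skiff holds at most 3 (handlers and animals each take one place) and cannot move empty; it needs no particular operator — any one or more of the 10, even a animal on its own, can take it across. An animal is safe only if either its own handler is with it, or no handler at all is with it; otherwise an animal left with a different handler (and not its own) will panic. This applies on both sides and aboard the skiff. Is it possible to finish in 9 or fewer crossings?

No

Counting alone: each trip to the island takes at most 3 across and each return brings at least 1 back, so after t trips out (and t−1 returns) at most 3t − (t−1) of the 10 are across; that first reaches 10 at t = 5, so at least 9 crossings are needed.
The safety rule pushes this higher. Following every safe sequence of crossings, the most of the 10 that can be at the island as the skiff arrives there on crossing 9 is 9 — never all 10.
So the move cannot be finished within 9 crossings. (The shortest complete plan takes 11:)
1. animal 5 and handler 5 cross → the island.
2. handler 5 crosses ← the mainland.
3. animal 2, animal 3, and animal 4 cross → the island.
4. animal 5 crosses ← the mainland.
5. handler 2, handler 3, and handler 4 cross → the island.
6. animal 4 and handler 4 cross ← the mainland.
7. handler 1, handler 4, and handler 5 cross → the island.
8. animal 2 crosses ← the mainland.
9. animal 4 and animal 5 cross → the island.
10. animal 5 crosses ← the mainland.
11. animal 1, animal 2, and animal 5 cross → the island.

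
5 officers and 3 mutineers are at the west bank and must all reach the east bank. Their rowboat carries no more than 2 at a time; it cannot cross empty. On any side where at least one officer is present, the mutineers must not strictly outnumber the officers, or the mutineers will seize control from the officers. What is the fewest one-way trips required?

13

Counting alone: each trip to the east bank takes at most 2 across and each return brings at least 1 back, so after t trips out (and t−1 returns) at most 2t − (t−1) of the 8 are across; that first reaches 8 at t = 7, so at least 13 crossings are needed.
The plan below uses exactly 13 crossings, so it is optimal:
1. 2 mutineers → the east bank.  (the west bank: 5O 1M; the east bank: 0O 2M)
2. 1 mutineer ← the west bank.  (the west bank: 5O 2M; the east bank: 0O 1M)
3. 2 mutineers → the east bank.  (the west bank: 5O 0M; the east bank: 0O 3M)
4. 1 mutineer ← the west bank.  (the west bank: 5O 1M; the east bank: 0O 2M)
5. 2 officers → the east bank.  (the west bank: 3O 1M; the east bank: 2O 2M)
6. 1 mutineer ← the west bank.  (the west bank: 3O 2M; the east bank: 2O 1M)
7. 1 officer and 1 mutineer → the east bank.  (the west bank: 2O 1M; the east bank: 3O 2M)
8. 1 mutineer ← the west bank.  (the west bank: 2O 2M; the east bank: 3O 1M)
9. 2 mutineers → the east bank.  (the west bank: 2O 0M; the east bank: 3O 3M)
10. 1 mutineer ← the west bank.  (the west bank: 2O 1M; the east bank: 3O 2M)
11. 1 officer and 1 mutineer → the east bank.  (the west bank: 1O 0M; the east bank: 4O 3M)
12. 1 mutineer ← the west bank.  (the west bank: 1O 1M; the east bank: 4O 2M)
13. 1 officer and 1 mutineer → the east bank.  (the west bank: 0O 0M; the east bank: 5O 3M)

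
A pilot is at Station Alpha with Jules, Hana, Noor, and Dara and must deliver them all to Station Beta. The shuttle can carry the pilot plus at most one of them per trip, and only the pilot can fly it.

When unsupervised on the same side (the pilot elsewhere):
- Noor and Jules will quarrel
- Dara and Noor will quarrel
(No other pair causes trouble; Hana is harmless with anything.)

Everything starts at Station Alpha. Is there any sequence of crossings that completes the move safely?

1. Pilot goes to Station Beta with Noor.  [Station Alpha: Dara, Hana, Jules | Station Beta: Noor]
2. Pilot goes back to Station Alpha alone.  [Station Alpha: Dara, Hana, Jules | Station Beta: Noor]
3. Pilot goes to Station Beta with Jules.  [Station Alpha: Dara, Hana | Station Beta: Jules, Noor]
4. Pilot goes back to Station Alpha with Noor.  [Station Alpha: Dara, Hana, Noor | Station Beta: Jules]
5. Pilot goes to Station Beta with Dara.  [Station Alpha: Hana, Noor | Station Beta: Dara, Jules]
6. Pilot goes back to Station Alpha alone.  [Station Alpha: Hana, Noor | Station Beta: Dara, Jules]
7. Pilot goes to Station Beta with Hana.  [Station Alpha: Noor | Station Beta: Dara, Hana, Jules]
8. Pilot goes back to Station Alpha alone.  [Station Alpha: Noor | Station Beta: Dara, Hana, Jules]
9. Pilot goes to Station Beta with Noor.  [Station Alpha: — | Station Beta: Dara, Hana, Jules, Noor]

Yes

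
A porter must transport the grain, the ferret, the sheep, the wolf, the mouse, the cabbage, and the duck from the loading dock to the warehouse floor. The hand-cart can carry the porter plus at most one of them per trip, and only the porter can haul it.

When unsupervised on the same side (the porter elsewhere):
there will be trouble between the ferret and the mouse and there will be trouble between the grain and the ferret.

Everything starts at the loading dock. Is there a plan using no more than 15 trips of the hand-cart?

Yes

Yes — this plan uses 15 crossings (≤ 15):
1. Porter goes to the warehouse floor with the ferret.
2. Porter goes back to the loading dock alone.
3. Porter goes to the warehouse floor with the grain.
4. Porter goes back to the loading dock with the ferret.
5. Porter goes to the warehouse floor with the mouse.
6. Porter goes back to the loading dock alone.
7. Porter goes to the warehouse floor with the sheep.
8. Porter goes back to the loading dock alone.
9. Porter goes to the warehouse floor with the wolf.
10. Porter goes back to the loading dock alone.
11. Porter goes to the warehouse floor with the cabbage.
12. Porter goes back to the loading dock alone.
13. Porter goes to the warehouse floor with the duck.
14. Porter goes back to the loading dock alone.
15. Porter goes to the warehouse floor with the ferret.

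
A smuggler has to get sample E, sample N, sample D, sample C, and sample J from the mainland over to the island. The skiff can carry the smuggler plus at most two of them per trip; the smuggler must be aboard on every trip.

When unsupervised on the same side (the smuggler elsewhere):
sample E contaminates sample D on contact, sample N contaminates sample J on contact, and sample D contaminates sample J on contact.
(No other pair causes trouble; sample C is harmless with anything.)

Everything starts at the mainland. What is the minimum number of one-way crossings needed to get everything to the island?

5

Counting alone: the smuggler can take at most 2 across per trip to the island, so moving all 5 needs at least 3 loaded trips out, with a return between consecutive ones — at least 5 crossings.
The plan below uses exactly 5 crossings, so it is optimal:
1. Smuggler goes to the island with sample E and sample J.  [the mainland: sample C, sample D, sample N | the island: sample E, sample J]
2. Smuggler goes back to the mainland alone.  [the mainland: sample C, sample D, sample N | the island: sample E, sample J]
3. Smuggler goes to the island with sample C.  [the mainland: sample D, sample N | the island: sample C, sample E, sample J]
4. Smuggler goes back to the mainland alone.  [the mainland: sample D, sample N | the island: sample C, sample E, sample J]
5. Smuggler goes to the island with sample D and sample N.  [the mainland: — | the island: sample C, sample D, sample E, sample J, sample N]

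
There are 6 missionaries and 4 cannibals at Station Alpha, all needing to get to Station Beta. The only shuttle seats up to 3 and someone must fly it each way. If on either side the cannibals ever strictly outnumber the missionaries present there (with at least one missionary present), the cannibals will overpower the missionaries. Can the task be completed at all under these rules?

1. 2 cannibals → Station Beta.  (Station Alpha: 6M 2C; Station Beta: 0M 2C)
2. 1 cannibal ← Station Alpha.  (Station Alpha: 6M 3C; Station Beta: 0M 1C)
3. 3 cannibals → Station Beta.  (Station Alpha: 6M 0C; Station Beta: 0M 4C)
4. 1 cannibal ← Station Alpha.  (Station Alpha: 6M 1C; Station Beta: 0M 3C)
5. 3 missionaries → Station Beta.  (Station Alpha: 3M 1C; Station Beta: 3M 3C)
6. 1 cannibal ← Station Alpha.  (Station Alpha: 3M 2C; Station Beta: 3M 2C)
7. 1 missionary and 2 cannibals → Station Beta.  (Station Alpha: 2M 0C; Station Beta: 4M 4C)
8. 1 cannibal ← Station Alpha.  (Station Alpha: 2M 1C; Station Beta: 4M 3C)
9. 2 missionaries and 1 cannibal → Station Beta.  (Station Alpha: 0M 0C; Station Beta: 6M 4C)

Yes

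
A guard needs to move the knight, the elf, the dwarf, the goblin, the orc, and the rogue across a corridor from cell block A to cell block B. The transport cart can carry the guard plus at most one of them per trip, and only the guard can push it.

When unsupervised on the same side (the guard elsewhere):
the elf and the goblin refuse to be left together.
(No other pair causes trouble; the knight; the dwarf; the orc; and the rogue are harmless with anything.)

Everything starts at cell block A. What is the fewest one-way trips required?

Counting alone: the guard can take at most 1 across per trip to cell block B, so moving all 6 needs at least 6 loaded trips out, with a return between consecutive ones — at least 11 crossings.
The plan below uses exactly 11 crossings, so it is optimal:
1. Guard goes to cell block B with the elf.
2. Guard goes back to cell block A alone.
3. Guard goes to cell block B with the knight.
4. Guard goes back to cell block A alone.
5. Guard goes to cell block B with the dwarf.
6. Guard goes back to cell block A alone.
7. Guard goes to cell block B with the orc.
8. Guard goes back to cell block A alone.
9. Guard goes to cell block B with the rogue.
10. Guard goes back to cell block A alone.
11. Guard goes to cell block B with the goblin.

11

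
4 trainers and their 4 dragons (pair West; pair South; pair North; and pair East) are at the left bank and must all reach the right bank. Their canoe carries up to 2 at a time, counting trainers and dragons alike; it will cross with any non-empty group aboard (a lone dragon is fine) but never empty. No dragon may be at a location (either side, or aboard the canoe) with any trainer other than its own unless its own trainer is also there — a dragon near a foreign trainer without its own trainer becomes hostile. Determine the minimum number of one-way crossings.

impossible

Following every safe sequence of crossings from the start, the most of the 8 that can be at the right bank as the canoe arrives there on crossings 1, 3, 5 is 2, 3, 4 respectively; the best ever achieved is 4 of 8.
From crossing 7 on, no configuration arises that was not already reachable earlier: only 44 distinct safe configurations (who is on which side, and where the canoe is) can ever be reached, none of them has everyone across, and every continuation just revisits them. So no valid plan exists.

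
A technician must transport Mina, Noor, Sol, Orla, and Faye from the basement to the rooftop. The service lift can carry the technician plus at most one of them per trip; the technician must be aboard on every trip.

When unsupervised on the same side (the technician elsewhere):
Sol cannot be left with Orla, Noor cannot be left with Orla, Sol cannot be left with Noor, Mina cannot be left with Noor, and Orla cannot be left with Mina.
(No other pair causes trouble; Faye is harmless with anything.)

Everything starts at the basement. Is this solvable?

No

Whatever the first load, the items left behind include a forbidden pair without the technician. No opening move is safe, so no plan exists.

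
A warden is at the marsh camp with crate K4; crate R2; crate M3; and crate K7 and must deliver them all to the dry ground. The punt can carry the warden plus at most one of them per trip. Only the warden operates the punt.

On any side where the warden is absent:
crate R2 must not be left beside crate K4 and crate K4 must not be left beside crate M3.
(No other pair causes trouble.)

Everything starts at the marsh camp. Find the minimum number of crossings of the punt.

Counting alone: the warden can take at most 1 across per trip to the dry ground, so moving all 4 needs at least 4 loaded trips out, with a return between consecutive ones — at least 7 crossings.
The safety rule pushes this higher. Following every safe sequence of crossings, the most of the 4 that can be at the dry ground as the punt arrives there on crossing 7 is 3 — never all 4.
So no plan with fewer than 9 crossings exists, and this one achieves 9:
1. Warden goes to the dry ground with crate K4.  [the marsh camp: crate K7, crate M3, crate R2 | the dry ground: crate K4]
2. Warden goes back to the marsh camp alone.  [the marsh camp: crate K7, crate M3, crate R2 | the dry ground: crate K4]
3. Warden goes to the dry ground with crate R2.  [the marsh camp: crate K7, crate M3 | the dry ground: crate K4, crate R2]
4. Warden goes back to the marsh camp with crate K4.  [the marsh camp: crate K4, crate K7, crate M3 | the dry ground: crate R2]
5. Warden goes to the dry ground with crate M3.  [the marsh camp: crate K4, crate K7 | the dry ground: crate M3, crate R2]
6. Warden goes back to the marsh camp alone.  [the marsh camp: crate K4, crate K7 | the dry ground: crate M3, crate R2]
7. Warden goes to the dry ground with crate K7.  [the marsh camp: crate K4 | the dry ground: crate K7, crate M3, crate R2]
8. Warden goes back to the marsh camp alone.  [the marsh camp: crate K4 | the dry ground: crate K7, crate M3, crate R2]
9. Warden goes to the dry ground with crate K4.  [the marsh camp: — | the dry ground: crate K4, crate K7, crate M3, crate R2]

9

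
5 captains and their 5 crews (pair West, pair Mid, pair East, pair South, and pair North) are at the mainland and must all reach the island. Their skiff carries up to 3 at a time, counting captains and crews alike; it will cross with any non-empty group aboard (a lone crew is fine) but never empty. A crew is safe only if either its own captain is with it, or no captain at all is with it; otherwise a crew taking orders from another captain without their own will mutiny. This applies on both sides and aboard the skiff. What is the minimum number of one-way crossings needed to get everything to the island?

Counting alone: each trip to the island takes at most 3 across and each return brings at least 1 back, so after t trips out (and t−1 returns) at most 3t − (t−1) of the 10 are across; that first reaches 10 at t = 5, so at least 9 crossings are needed.
The safety rule pushes this higher. Following every safe sequence of crossings, the most of the 10 that can be at the island as the skiff arrives there on crossing 9 is 9 — never all 10.
So no plan with fewer than 11 crossings exists, and this one achieves 11:
1. captain West and crew West cross → the island.
2. captain West crosses ← the mainland.
3. crew East, crew Mid, and crew South cross → the island.
4. crew West crosses ← the mainland.
5. captain East, captain Mid, and captain South cross → the island.
6. captain Mid and crew Mid cross ← the mainland.
7. captain Mid, captain North, and captain West cross → the island.
8. crew East crosses ← the mainland.
9. crew Mid and crew West cross → the island.
10. crew West crosses ← the mainland.
11. crew East, crew North, and crew West cross → the island.

11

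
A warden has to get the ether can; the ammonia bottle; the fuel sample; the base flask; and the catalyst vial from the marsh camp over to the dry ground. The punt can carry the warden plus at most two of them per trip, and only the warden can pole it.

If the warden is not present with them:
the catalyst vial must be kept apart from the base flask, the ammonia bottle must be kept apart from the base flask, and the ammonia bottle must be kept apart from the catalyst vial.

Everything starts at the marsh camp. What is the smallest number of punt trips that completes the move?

7

Counting alone: the warden can take at most 2 across per trip to the dry ground, so moving all 5 needs at least 3 loaded trips out, with a return between consecutive ones — at least 5 crossings.
The safety rule pushes this higher. Following every safe sequence of crossings, the most of the 5 that can be at the dry ground as the punt arrives there on crossing 5 is 4 — never all 5.
So no plan with fewer than 7 crossings exists, and this one achieves 7:
1. Warden goes to the dry ground with the ammonia bottle and the base flask.  [the marsh camp: the catalyst vial, the ether can, the fuel sample | the dry ground: the ammonia bottle, the base flask]
2. Warden goes back to the marsh camp with the ammonia bottle.  [the marsh camp: the ammonia bottle, the catalyst vial, the ether can, the fuel sample | the dry ground: the base flask]
3. Warden goes to the dry ground with the ammonia bottle and the ether can.  [the marsh camp: the catalyst vial, the fuel sample | the dry ground: the ammonia bottle, the base flask, the ether can]
4. Warden goes back to the marsh camp with the ammonia bottle.  [the marsh camp: the ammonia bottle, the catalyst vial, the fuel sample | the dry ground: the base flask, the ether can]
5. Warden goes to the dry ground with the ammonia bottle and the fuel sample.  [the marsh camp: the catalyst vial | the dry ground: the ammonia bottle, the base flask, the ether can, the fuel sample]
6. Warden goes back to the marsh camp with the ammonia bottle.  [the marsh camp: the ammonia bottle, the catalyst vial | the dry ground: the base flask, the ether can, the fuel sample]
7. Warden goes to the dry ground with the ammonia bottle and the catalyst vial.  [the marsh camp: — | the dry ground: the ammonia bottle, the base flask, the catalyst vial, the ether can, the fuel sample]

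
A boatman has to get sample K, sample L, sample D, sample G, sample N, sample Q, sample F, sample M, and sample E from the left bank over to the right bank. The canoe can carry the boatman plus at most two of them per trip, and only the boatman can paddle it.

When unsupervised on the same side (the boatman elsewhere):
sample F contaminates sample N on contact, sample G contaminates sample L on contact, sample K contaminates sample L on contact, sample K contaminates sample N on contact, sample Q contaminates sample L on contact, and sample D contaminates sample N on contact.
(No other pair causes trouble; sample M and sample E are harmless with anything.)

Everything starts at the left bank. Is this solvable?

Yes

1. Boatman goes to the right bank with sample L and sample N.
2. Boatman goes back to the left bank alone.
3. Boatman goes to the right bank with sample D.
4. Boatman goes back to the left bank with sample N.
5. Boatman goes to the right bank with sample F and sample K.
6. Boatman goes back to the left bank with sample L.
7. Boatman goes to the right bank with sample G and sample Q.
8. Boatman goes back to the left bank alone.
9. Boatman goes to the right bank with sample E and sample M.
10. Boatman goes back to the left bank alone.
11. Boatman goes to the right bank with sample L and sample N.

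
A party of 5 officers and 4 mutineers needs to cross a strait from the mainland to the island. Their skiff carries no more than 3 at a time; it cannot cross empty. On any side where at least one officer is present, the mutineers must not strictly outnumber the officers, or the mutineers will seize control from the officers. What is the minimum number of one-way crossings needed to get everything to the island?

Counting alone: each trip to the island takes at most 3 across and each return brings at least 1 back, so after t trips out (and t−1 returns) at most 3t − (t−1) of the 9 are across; that first reaches 9 at t = 4, so at least 7 crossings are needed.
The plan below uses exactly 7 crossings, so it is optimal:
1. 3 mutineers → the island.  (the mainland: 5O 1M; the island: 0O 3M)
2. 1 mutineer ← the mainland.  (the mainland: 5O 2M; the island: 0O 2M)
3. 3 officers → the island.  (the mainland: 2O 2M; the island: 3O 2M)
4. 1 officer ← the mainland.  (the mainland: 3O 2M; the island: 2O 2M)
5. 2 officers and 1 mutineer → the island.  (the mainland: 1O 1M; the island: 4O 3M)
6. 1 officer ← the mainland.  (the mainland: 2O 1M; the island: 3O 3M)
7. 2 officers and 1 mutineer → the island.  (the mainland: 0O 0M; the island: 5O 4M)

7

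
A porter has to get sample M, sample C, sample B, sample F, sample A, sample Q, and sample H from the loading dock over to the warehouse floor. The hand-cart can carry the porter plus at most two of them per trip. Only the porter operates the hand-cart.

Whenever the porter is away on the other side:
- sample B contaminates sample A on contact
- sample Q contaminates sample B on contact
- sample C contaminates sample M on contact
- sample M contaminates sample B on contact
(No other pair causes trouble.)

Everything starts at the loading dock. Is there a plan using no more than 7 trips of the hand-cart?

Yes — this plan uses 7 crossings (≤ 7):
1. Porter goes to the warehouse floor with sample B and sample M.  [the loading dock: sample A, sample C, sample F, sample H, sample Q | the warehouse floor: sample B, sample M]
2. Porter goes back to the loading dock with sample B.  [the loading dock: sample A, sample B, sample C, sample F, sample H, sample Q | the warehouse floor: sample M]
3. Porter goes to the warehouse floor with sample A and sample Q.  [the loading dock: sample B, sample C, sample F, sample H | the warehouse floor: sample A, sample M, sample Q]
4. Porter goes back to the loading dock alone.  [the loading dock: sample B, sample C, sample F, sample H | the warehouse floor: sample A, sample M, sample Q]
5. Porter goes to the warehouse floor with sample F and sample H.  [the loading dock: sample B, sample C | the warehouse floor: sample A, sample F, sample H, sample M, sample Q]
6. Porter goes back to the loading dock alone.  [the loading dock: sample B, sample C | the warehouse floor: sample A, sample F, sample H, sample M, sample Q]
7. Porter goes to the warehouse floor with sample B and sample C.  [the loading dock: — | the warehouse floor: sample A, sample B, sample C, sample F, sample H, sample M, sample Q]

Yes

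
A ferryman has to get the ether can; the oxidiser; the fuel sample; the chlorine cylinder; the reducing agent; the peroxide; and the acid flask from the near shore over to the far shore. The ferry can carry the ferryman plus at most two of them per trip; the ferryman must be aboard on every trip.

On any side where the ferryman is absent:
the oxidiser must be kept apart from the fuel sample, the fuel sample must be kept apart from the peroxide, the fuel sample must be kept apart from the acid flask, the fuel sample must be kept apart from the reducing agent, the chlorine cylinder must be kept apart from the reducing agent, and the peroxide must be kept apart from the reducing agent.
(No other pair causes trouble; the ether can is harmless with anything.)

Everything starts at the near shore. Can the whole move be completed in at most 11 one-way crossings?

Yes — this plan uses 11 crossings (≤ 11):
1. Ferryman goes to the far shore with the fuel sample and the reducing agent.
2. Ferryman goes back to the near shore with the fuel sample.
3. Ferryman goes to the far shore with the ether can and the fuel sample.
4. Ferryman goes back to the near shore with the fuel sample.
5. Ferryman goes to the far shore with the fuel sample and the oxidiser.
6. Ferryman goes back to the near shore with the fuel sample.
7. Ferryman goes to the far shore with the acid flask and the fuel sample.
8. Ferryman goes back to the near shore with the fuel sample.
9. Ferryman goes to the far shore with the chlorine cylinder and the peroxide.
10. Ferryman goes back to the near shore with the reducing agent.
11. Ferryman goes to the far shore with the fuel sample and the reducing agent.

Yes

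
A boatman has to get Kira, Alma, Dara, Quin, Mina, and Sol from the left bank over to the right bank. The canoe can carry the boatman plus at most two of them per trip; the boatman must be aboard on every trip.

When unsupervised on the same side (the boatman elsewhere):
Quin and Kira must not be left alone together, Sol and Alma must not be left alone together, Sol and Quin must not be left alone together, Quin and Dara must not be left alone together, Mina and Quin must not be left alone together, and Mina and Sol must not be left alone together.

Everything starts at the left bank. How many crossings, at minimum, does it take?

Counting alone: the boatman can take at most 2 across per trip to the right bank, so moving all 6 needs at least 3 loaded trips out, with a return between consecutive ones — at least 5 crossings.
The safety rule pushes this higher. Following every safe sequence of crossings, the most of the 6 that can be at the right bank as the canoe arrives there on crossings 5, 7 is 4, 5 respectively — never all 6.
So no plan with fewer than 9 crossings exists, and this one achieves 9:
1. Boatman goes to the right bank with Quin and Sol.
2. Boatman goes back to the left bank with Quin.
3. Boatman goes to the right bank with Kira and Quin.
4. Boatman goes back to the left bank with Quin.
5. Boatman goes to the right bank with Dara and Quin.
6. Boatman goes back to the left bank with Quin.
7. Boatman goes to the right bank with Alma and Mina.
8. Boatman goes back to the left bank with Sol.
9. Boatman goes to the right bank with Quin and Sol.

9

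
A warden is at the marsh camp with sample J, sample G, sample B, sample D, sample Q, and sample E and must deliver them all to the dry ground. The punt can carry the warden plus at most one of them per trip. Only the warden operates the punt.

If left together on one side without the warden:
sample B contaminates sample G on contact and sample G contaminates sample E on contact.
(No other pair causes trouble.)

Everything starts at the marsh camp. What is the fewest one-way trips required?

13

Counting alone: the warden can take at most 1 across per trip to the dry ground, so moving all 6 needs at least 6 loaded trips out, with a return between consecutive ones — at least 11 crossings.
The safety rule pushes this higher. Following every safe sequence of crossings, the most of the 6 that can be at the dry ground as the punt arrives there on crossing 11 is 5 — never all 6.
So no plan with fewer than 13 crossings exists, and this one achieves 13:
1. Warden goes to the dry ground with sample G.  [the marsh camp: sample B, sample D, sample E, sample J, sample Q | the dry ground: sample G]
2. Warden goes back to the marsh camp alone.  [the marsh camp: sample B, sample D, sample E, sample J, sample Q | the dry ground: sample G]
3. Warden goes to the dry ground with sample J.  [the marsh camp: sample B, sample D, sample E, sample Q | the dry ground: sample G, sample J]
4. Warden goes back to the marsh camp alone.  [the marsh camp: sample B, sample D, sample E, sample Q | the dry ground: sample G, sample J]
5. Warden goes to the dry ground with sample B.  [the marsh camp: sample D, sample E, sample Q | the dry ground: sample B, sample G, sample J]
6. Warden goes back to the marsh camp with sample G.  [the marsh camp: sample D, sample E, sample G, sample Q | the dry ground: sample B, sample J]
7. Warden goes to the dry ground with sample E.  [the marsh camp: sample D, sample G, sample Q | the dry ground: sample B, sample E, sample J]
8. Warden goes back to the marsh camp alone.  [the marsh camp: sample D, sample G, sample Q | the dry ground: sample B, sample E, sample J]
9. Warden goes to the dry ground with sample D.  [the marsh camp: sample G, sample Q | the dry ground: sample B, sample D, sample E, sample J]
10. Warden goes back to the marsh camp alone.  [the marsh camp: sample G, sample Q | the dry ground: sample B, sample D, sample E, sample J]
11. Warden goes to the dry ground with sample Q.  [the marsh camp: sample G | the dry ground: sample B, sample D, sample E, sample J, sample Q]
12. Warden goes back to the marsh camp alone.  [the marsh camp: sample G | the dry ground: sample B, sample D, sample E, sample J, sample Q]
13. Warden goes to the dry ground with sample G.  [the marsh camp: — | the dry ground: sample B, sample D, sample E, sample G, sample J, sample Q]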